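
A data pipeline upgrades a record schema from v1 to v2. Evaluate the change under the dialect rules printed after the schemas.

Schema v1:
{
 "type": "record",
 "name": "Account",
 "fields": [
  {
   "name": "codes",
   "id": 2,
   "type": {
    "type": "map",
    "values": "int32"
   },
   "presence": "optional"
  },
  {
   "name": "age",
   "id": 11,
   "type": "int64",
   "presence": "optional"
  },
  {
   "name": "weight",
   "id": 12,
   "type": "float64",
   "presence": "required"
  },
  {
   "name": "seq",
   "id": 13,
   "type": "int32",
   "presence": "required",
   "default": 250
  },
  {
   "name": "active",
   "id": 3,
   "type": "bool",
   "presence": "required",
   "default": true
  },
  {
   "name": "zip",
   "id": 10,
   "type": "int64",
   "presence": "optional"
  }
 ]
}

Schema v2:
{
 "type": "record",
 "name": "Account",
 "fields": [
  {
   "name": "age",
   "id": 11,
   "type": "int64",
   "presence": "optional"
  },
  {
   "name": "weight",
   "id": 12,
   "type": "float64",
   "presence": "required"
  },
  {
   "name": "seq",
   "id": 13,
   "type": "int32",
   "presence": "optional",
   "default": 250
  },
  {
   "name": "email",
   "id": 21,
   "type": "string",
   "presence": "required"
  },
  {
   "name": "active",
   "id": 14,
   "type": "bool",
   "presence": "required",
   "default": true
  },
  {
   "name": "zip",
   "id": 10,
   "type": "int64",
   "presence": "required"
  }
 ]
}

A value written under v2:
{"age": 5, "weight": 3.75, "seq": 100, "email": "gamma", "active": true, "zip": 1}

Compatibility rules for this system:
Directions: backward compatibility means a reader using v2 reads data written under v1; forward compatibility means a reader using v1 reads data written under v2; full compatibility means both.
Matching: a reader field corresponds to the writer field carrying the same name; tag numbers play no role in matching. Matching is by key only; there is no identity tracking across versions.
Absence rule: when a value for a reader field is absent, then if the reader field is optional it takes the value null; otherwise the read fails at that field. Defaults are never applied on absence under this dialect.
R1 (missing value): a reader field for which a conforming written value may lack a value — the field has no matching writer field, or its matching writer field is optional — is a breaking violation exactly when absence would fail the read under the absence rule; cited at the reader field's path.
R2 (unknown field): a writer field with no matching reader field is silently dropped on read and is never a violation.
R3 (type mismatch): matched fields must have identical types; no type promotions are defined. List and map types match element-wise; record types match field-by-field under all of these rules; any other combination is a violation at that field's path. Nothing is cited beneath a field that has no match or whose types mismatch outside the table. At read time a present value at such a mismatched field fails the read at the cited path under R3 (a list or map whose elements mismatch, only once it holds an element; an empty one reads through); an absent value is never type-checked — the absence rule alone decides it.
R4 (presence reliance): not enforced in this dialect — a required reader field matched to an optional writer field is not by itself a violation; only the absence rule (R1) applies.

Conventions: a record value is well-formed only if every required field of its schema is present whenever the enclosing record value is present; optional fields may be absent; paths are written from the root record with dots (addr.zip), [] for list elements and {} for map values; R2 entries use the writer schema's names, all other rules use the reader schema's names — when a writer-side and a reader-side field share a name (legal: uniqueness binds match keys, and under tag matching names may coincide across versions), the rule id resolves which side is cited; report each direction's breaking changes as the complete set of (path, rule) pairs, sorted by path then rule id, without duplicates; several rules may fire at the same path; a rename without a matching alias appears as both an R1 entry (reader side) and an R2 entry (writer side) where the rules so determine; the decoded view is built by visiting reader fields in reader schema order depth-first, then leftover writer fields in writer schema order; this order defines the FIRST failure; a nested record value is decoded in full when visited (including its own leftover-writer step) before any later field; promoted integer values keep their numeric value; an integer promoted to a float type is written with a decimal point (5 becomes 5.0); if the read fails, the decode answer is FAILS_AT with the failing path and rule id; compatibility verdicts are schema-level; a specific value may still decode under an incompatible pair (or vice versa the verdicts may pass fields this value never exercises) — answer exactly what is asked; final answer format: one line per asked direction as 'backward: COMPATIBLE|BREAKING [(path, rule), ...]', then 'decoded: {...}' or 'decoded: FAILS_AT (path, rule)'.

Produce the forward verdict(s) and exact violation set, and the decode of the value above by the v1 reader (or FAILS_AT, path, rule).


each type pair in Account: writer, then reader
forward analysis of Account with v1 as reader and v2 as writer:
  no writer field matches reader codes
  age: paired with writer age (int64 -> int64; writer optional)
  weight: paired with writer weight (float64 -> float64; writer required)
  seq: paired with writer seq (int32 -> int32; writer optional)
  active: paired with writer active (bool -> bool; writer required)
  zip: paired with writer zip (int64 -> int64; writer required)
  writer email: unknown to reader
  breaking: (seq, R1)
  => forward verdict for Account: BREAKING, 1 violation(s)
decode (reader v1):
  codes := null (absent, optional -> null)
  age := 5
  weight := 3.75
  seq := 100
  active := true
  zip := 1
  writer email: unknown -> dropped
  => decoded: {"codes": null, "age": 5, "weight": 3.75, "seq": 100, "active": true, "zip": 1}
remaining Account differences; none change what is asked:
  field active in record Account: tag 3 changed to 14 -> triggers nothing under Account's printed rules — same verdict
  removed field codes from record Account -> triggers nothing under Account's printed rules — same verdict
  added field email to record Account: required string, tag 21 (in v2 it sits immediately before active) -> its effect on Account is confined to the backward direction, not asked
  field zip in record Account: optional changed to required -> its effect on Account is confined to the backward direction, not asked

forward: BREAKING [(seq, R1)]; decoded: {"codes": null, "age": 5, "weight": 3.75, "seq": 100, "active": true, "zip": 1}


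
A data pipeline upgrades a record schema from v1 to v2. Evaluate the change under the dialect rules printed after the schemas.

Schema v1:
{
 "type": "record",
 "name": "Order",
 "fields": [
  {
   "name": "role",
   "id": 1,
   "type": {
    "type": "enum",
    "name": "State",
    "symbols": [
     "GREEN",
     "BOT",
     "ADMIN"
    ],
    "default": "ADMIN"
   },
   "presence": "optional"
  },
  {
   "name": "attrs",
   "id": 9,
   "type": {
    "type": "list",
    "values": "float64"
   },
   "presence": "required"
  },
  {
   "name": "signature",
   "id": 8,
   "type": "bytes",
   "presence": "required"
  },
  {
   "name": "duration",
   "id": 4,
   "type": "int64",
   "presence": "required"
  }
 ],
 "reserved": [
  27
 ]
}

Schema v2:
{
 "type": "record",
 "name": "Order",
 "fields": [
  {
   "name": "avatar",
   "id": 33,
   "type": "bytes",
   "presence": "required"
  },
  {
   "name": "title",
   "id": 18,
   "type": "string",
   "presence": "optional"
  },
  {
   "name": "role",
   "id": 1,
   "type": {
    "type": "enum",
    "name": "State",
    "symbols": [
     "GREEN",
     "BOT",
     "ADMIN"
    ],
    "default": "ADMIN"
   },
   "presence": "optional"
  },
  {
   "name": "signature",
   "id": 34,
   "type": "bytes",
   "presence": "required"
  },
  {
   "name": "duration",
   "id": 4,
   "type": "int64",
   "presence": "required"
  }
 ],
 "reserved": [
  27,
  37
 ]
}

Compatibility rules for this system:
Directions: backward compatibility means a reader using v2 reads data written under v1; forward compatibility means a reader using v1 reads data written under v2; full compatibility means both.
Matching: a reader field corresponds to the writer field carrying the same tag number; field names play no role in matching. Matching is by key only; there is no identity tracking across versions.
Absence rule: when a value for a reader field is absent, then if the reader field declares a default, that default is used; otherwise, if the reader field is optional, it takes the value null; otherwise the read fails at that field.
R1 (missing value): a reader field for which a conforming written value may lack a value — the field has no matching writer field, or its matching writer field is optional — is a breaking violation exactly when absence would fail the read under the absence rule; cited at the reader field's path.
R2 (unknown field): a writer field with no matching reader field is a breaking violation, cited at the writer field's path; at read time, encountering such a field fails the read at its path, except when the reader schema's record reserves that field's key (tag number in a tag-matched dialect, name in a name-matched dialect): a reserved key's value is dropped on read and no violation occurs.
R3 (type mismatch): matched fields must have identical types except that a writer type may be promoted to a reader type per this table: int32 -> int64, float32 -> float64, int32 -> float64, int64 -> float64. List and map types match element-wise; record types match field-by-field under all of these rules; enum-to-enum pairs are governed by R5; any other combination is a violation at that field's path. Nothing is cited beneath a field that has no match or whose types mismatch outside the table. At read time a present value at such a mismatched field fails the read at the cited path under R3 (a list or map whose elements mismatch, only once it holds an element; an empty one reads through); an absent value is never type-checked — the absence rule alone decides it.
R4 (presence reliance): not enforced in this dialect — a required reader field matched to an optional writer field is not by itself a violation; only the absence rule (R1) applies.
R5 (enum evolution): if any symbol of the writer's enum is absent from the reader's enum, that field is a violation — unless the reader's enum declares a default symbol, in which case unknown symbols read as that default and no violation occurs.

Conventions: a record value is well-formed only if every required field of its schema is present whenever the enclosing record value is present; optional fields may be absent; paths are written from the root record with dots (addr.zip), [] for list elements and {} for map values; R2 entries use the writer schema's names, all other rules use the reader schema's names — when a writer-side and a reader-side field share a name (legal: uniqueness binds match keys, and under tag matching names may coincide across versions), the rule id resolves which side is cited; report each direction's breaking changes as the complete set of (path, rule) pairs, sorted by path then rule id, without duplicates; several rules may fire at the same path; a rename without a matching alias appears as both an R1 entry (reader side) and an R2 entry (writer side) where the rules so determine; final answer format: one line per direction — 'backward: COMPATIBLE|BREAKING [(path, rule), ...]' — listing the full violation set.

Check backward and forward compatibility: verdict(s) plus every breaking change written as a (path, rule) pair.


backward: BREAKING [(attrs, R2), (avatar, R1), (signature, R1), (signature, R2)]; forward: BREAKING [(attrs, R1), (avatar, R2), (signature, R1), (signature, R2), (title, R2)]

in Order below, arrows point writer -> reader
backward analysis of Order with v2 as reader and v1 as writer:
  avatar: no writer-side match
  title: no writer-side match
  writer optional, State -> State: reader role maps from writer role
  signature: no writer-side match
  writer required, int64 -> int64: reader duration maps from writer duration
  writer field attrs has no reader counterpart
  writer field signature has no reader counterpart
  R2 fires at attrs
  R1 fires at avatar
  R1 fires at signature
  R2 fires at signature
  => 4 violation(s): backward is BREAKING for Order
forward analysis of Order with v1 as reader and v2 as writer:
  writer optional, State -> State: reader role maps from writer role
  attrs: no writer-side match
  signature: no writer-side match
  writer required, int64 -> int64: reader duration maps from writer duration
  writer field avatar has no reader counterpart
  writer field title has no reader counterpart
  writer field signature has no reader counterpart
  R1 fires at attrs
  R2 fires at avatar
  R1 fires at signature
  R2 fires at signature
  R2 fires at title
  => 5 violation(s): forward is BREAKING for Order


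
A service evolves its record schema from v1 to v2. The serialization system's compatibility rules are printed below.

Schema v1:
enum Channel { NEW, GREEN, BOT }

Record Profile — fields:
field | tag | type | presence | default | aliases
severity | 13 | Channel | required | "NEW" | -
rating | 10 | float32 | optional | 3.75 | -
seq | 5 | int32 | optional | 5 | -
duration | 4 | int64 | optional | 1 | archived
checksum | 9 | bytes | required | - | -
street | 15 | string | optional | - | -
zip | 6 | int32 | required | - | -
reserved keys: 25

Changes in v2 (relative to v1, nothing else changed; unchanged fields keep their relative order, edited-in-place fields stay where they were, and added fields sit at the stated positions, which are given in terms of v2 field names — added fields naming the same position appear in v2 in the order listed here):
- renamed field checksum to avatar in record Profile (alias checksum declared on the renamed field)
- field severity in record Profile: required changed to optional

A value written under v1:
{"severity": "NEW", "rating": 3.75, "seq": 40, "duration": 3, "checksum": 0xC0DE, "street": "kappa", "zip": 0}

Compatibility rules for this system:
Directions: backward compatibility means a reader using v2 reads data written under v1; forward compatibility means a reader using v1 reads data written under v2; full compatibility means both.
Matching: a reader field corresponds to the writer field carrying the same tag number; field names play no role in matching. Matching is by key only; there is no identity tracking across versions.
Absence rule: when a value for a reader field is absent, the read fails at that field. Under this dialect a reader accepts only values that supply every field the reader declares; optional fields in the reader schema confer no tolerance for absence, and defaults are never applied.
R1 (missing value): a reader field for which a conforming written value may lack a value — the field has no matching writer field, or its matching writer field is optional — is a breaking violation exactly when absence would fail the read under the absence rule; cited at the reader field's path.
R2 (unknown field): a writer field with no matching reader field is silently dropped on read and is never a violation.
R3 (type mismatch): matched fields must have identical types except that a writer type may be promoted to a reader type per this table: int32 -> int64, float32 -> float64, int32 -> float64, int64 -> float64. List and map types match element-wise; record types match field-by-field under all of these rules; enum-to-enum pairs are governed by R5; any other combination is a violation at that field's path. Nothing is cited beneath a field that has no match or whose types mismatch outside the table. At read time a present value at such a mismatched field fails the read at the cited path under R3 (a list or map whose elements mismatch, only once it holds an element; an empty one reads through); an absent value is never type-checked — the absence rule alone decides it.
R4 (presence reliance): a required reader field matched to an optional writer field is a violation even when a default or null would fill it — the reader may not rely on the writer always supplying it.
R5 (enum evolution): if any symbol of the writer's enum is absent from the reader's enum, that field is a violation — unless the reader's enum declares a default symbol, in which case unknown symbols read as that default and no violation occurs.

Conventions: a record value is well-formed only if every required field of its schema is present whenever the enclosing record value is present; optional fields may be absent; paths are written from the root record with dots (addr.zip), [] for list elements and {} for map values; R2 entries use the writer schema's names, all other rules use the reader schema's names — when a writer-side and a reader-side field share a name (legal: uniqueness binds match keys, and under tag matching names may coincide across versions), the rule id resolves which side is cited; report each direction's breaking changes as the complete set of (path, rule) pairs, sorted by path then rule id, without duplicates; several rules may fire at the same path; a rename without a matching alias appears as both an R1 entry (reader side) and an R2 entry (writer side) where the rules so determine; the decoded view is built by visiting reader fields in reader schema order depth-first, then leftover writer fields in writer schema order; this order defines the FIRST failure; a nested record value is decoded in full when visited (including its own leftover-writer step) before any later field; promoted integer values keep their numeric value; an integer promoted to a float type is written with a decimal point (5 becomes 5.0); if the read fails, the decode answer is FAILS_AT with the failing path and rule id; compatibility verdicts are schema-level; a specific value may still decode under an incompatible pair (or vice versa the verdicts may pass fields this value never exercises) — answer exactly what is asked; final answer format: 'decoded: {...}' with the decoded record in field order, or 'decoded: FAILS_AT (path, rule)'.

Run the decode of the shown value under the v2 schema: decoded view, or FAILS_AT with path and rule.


the writer's type comes first in each Profile pair
migrating the Profile value to v2:
  severity := "NEW"
  rating := 3.75
  seq := 40
  duration := 3
  avatar := 0xC0DE (from writer checksum)
  street := "kappa"
  zip := 0
  => decoded: {"severity": "NEW", "rating": 3.75, "seq": 40, "duration": 3, "avatar": 0xC0DE, "street": "kappa", "zip": 0}
diffs on Profile not affecting the asked answer:
  field severity in record Profile: required changed to optional -> shifts the Profile verdicts, not this decode

decoded: {"severity": "NEW", "rating": 3.75, "seq": 40, "duration": 3, "avatar": 0xC0DE, "street": "kappa", "zip": 0}


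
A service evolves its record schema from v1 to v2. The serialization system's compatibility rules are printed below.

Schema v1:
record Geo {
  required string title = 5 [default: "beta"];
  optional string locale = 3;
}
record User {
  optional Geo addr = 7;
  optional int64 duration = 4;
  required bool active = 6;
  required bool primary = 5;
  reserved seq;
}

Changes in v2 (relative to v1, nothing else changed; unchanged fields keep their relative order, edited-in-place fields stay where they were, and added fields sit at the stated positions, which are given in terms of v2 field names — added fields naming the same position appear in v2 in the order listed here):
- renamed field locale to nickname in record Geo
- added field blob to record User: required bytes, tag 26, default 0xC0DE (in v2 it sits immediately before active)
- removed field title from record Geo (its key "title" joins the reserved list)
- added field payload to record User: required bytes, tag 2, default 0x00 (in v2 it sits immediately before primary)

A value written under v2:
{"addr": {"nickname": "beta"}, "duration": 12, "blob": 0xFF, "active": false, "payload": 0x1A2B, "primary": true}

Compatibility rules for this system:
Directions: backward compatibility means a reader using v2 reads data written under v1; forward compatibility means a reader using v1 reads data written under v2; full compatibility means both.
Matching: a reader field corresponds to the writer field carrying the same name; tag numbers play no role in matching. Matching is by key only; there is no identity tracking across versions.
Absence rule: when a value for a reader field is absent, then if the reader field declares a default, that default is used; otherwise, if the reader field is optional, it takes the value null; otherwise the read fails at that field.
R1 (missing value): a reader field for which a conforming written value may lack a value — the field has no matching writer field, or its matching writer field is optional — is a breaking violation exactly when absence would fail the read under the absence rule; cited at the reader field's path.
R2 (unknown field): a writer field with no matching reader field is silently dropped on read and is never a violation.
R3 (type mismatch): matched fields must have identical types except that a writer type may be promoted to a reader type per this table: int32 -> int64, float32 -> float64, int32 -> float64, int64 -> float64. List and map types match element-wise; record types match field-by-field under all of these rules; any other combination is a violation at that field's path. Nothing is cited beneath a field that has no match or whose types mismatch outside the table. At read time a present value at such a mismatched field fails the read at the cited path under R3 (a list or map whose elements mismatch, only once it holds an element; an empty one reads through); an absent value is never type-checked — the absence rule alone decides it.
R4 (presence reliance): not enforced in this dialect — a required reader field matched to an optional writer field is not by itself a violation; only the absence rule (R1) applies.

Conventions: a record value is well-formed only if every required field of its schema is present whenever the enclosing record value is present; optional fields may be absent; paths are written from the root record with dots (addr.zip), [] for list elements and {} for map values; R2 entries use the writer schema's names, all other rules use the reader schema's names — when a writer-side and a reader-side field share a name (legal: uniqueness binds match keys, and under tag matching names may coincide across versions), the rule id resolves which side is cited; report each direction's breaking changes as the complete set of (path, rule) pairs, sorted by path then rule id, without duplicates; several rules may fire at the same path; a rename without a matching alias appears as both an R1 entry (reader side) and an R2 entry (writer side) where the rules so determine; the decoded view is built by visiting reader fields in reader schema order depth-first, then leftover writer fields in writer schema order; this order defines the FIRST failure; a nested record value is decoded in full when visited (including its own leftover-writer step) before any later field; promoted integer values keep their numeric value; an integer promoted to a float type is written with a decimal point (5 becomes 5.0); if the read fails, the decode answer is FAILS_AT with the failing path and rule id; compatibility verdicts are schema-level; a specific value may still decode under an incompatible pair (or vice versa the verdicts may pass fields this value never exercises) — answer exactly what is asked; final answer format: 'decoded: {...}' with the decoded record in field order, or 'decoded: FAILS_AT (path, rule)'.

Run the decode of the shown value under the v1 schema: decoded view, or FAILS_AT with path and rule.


arrows below run writer -> reader for User
migrating the User value to v1:
  addr.title := "beta" (absent -> default)
  addr.locale := null (absent, optional -> null)
  writer addr.nickname: unknown -> dropped
  duration := 12
  active := false
  primary := true
  writer blob: unknown -> dropped
  writer payload: unknown -> dropped
  => decoded: {"addr": {"title": "beta", "locale": null}, "duration": 12, "active": false, "primary": true}
checking off the User differences that do not matter here:
  added field blob to record User: required bytes, tag 26, default 0xC0DE (in v2 it sits immediately before active) -> no rule fires on it and the decoded User view is identical with or without it
  removed field title from record Geo (its key "title" joins the reserved list) -> no rule fires on it and the decoded User view is identical with or without it
  added field payload to record User: required bytes, tag 2, default 0x00 (in v2 it sits immediately before primary) -> no rule fires on it and the decoded User view is identical with or without it

decoded: {"addr": {"title": "beta", "locale": null}, "duration": 12, "active": false, "primary": true}


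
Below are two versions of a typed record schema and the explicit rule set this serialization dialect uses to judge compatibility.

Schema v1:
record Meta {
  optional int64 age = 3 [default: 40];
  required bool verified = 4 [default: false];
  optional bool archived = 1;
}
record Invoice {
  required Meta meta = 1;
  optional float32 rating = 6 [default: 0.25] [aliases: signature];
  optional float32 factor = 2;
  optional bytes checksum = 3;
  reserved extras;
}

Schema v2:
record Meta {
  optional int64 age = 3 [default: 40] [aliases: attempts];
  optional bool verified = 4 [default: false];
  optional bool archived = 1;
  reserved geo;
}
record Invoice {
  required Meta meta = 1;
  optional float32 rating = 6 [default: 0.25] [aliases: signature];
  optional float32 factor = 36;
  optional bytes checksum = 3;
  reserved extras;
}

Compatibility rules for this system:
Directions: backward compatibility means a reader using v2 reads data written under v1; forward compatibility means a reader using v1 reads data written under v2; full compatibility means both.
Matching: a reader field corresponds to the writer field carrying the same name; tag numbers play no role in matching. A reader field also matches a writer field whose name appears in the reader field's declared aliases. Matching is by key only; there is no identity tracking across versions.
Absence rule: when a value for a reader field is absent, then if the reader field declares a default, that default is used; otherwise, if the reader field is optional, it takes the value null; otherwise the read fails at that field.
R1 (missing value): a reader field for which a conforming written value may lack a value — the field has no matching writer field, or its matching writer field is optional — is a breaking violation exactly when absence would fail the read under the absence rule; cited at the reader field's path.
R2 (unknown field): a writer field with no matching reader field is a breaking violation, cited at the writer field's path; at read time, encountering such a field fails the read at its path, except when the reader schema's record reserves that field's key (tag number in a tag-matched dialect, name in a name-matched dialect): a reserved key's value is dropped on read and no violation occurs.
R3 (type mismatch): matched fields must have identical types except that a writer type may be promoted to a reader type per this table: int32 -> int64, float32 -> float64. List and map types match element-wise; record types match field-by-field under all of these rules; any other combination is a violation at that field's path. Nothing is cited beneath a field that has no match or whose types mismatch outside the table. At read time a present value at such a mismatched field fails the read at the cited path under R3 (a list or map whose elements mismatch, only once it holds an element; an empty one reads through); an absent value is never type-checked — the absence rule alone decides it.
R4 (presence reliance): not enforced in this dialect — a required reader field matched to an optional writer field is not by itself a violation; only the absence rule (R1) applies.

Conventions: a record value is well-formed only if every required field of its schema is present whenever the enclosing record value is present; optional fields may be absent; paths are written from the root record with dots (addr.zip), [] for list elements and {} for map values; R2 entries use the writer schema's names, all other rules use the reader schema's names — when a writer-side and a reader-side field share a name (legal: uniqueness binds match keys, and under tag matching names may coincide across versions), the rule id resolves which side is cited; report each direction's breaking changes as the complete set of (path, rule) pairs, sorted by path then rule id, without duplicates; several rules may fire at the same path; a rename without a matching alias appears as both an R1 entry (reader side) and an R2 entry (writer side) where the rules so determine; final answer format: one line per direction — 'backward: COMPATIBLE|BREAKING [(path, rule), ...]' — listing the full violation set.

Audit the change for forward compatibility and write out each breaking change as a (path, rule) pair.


forward: COMPATIBLE []

in Invoice below, arrows point writer -> reader
forward pass over Invoice, reader schema v1, writer schema v2:
  meta: paired with writer meta (Meta -> Meta; writer required)
  rating: paired with writer rating (float32 -> float32; writer optional)
  factor: paired with writer factor (float32 -> float32; writer optional)
  checksum: paired with writer checksum (bytes -> bytes; writer optional)
  meta.age: paired with writer meta.age (int64 -> int64; writer optional)
  meta.verified: paired with writer meta.verified (bool -> bool; writer optional)
  meta.archived: paired with writer meta.archived (bool -> bool; writer optional)
  nothing fires on Invoice: forward is COMPATIBLE
ruling out the remaining Invoice differences:
  field verified in record Meta: required changed to optional -> triggers nothing under Invoice's printed rules — same verdict
  field factor in record Invoice: tag 2 changed to 36 -> triggers nothing under Invoice's printed rules — same verdict


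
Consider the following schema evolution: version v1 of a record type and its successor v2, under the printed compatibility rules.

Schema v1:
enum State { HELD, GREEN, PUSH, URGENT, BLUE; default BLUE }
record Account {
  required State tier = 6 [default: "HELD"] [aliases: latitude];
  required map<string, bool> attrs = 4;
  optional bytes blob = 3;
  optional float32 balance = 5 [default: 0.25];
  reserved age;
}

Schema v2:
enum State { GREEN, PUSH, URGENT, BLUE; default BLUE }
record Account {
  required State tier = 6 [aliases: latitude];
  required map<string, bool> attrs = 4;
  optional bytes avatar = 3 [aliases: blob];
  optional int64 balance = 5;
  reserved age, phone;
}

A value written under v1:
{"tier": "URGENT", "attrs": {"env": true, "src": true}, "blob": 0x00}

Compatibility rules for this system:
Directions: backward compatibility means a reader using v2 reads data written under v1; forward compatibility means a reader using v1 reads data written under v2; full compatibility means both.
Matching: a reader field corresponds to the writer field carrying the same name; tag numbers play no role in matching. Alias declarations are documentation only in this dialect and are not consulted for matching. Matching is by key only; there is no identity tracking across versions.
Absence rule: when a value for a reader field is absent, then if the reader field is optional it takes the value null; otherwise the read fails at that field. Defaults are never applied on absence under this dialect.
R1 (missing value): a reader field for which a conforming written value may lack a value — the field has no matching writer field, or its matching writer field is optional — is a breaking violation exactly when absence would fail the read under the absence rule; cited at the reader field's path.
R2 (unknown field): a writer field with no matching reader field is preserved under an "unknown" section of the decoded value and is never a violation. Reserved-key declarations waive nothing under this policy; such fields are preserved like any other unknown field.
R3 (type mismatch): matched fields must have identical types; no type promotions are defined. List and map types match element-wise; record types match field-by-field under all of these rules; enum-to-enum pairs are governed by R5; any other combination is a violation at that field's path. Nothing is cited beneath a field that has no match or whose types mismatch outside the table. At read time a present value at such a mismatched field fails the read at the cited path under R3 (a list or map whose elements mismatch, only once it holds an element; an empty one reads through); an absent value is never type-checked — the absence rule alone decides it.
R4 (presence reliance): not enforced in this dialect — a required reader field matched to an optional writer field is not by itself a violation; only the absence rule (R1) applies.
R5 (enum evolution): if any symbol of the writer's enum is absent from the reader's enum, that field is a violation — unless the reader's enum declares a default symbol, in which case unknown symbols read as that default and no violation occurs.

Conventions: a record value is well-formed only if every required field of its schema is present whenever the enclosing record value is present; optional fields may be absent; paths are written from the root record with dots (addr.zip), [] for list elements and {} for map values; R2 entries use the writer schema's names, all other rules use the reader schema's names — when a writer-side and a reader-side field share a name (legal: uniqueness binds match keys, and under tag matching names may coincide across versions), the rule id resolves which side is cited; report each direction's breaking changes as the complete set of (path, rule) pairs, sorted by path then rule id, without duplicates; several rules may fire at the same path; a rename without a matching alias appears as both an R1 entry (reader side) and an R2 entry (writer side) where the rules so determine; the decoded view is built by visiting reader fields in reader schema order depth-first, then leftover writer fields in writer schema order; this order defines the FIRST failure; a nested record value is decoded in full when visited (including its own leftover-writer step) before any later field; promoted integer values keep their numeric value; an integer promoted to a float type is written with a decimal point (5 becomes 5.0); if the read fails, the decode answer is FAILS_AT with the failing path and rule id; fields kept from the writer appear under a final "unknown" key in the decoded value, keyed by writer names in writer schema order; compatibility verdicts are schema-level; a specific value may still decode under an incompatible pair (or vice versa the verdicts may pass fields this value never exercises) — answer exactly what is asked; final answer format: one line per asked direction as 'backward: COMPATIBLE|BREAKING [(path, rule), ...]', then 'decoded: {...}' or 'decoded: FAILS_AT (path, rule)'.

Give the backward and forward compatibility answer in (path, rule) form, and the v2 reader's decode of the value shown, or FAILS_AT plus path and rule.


the writer's type comes first in each Account pair
backward analysis of Account with v2 as reader and v1 as writer:
  tier: State -> State, writer required; from tier
  attrs: map<string, bool> -> map<string, bool>, writer required; from attrs
  no writer field matches reader avatar
  balance: float32 -> int64, writer optional; from balance
  writer field blob has no reader counterpart
  violation R3 at balance
  => backward: BREAKING (1)
forward analysis of Account with v1 as reader and v2 as writer:
  tier: State -> State, writer required; from tier
  attrs: map<string, bool> -> map<string, bool>, writer required; from attrs
  no writer field matches reader blob
  balance: int64 -> float32, writer optional; from balance
  writer field avatar has no reader counterpart
  violation R3 at balance
  => forward: BREAKING (1)
migrating the Account value to v2:
  tier := "URGENT"
  attrs := {"env": true, "src": true}
  avatar := null (absent, optional -> null)
  balance := null (absent, optional -> null)
  writer blob: kept under "unknown"
  => decoded: {"tier": "URGENT", "attrs": {"env": true, "src": true}, "avatar": null, "balance": null, "unknown": {"blob": 0x00}}

backward: BREAKING [(balance, R3)]; forward: BREAKING [(balance, R3)]; decoded: {"tier": "URGENT", "attrs": {"env": true, "src": true}, "avatar": null, "balance": null, "unknown": {"blob": 0x00}}


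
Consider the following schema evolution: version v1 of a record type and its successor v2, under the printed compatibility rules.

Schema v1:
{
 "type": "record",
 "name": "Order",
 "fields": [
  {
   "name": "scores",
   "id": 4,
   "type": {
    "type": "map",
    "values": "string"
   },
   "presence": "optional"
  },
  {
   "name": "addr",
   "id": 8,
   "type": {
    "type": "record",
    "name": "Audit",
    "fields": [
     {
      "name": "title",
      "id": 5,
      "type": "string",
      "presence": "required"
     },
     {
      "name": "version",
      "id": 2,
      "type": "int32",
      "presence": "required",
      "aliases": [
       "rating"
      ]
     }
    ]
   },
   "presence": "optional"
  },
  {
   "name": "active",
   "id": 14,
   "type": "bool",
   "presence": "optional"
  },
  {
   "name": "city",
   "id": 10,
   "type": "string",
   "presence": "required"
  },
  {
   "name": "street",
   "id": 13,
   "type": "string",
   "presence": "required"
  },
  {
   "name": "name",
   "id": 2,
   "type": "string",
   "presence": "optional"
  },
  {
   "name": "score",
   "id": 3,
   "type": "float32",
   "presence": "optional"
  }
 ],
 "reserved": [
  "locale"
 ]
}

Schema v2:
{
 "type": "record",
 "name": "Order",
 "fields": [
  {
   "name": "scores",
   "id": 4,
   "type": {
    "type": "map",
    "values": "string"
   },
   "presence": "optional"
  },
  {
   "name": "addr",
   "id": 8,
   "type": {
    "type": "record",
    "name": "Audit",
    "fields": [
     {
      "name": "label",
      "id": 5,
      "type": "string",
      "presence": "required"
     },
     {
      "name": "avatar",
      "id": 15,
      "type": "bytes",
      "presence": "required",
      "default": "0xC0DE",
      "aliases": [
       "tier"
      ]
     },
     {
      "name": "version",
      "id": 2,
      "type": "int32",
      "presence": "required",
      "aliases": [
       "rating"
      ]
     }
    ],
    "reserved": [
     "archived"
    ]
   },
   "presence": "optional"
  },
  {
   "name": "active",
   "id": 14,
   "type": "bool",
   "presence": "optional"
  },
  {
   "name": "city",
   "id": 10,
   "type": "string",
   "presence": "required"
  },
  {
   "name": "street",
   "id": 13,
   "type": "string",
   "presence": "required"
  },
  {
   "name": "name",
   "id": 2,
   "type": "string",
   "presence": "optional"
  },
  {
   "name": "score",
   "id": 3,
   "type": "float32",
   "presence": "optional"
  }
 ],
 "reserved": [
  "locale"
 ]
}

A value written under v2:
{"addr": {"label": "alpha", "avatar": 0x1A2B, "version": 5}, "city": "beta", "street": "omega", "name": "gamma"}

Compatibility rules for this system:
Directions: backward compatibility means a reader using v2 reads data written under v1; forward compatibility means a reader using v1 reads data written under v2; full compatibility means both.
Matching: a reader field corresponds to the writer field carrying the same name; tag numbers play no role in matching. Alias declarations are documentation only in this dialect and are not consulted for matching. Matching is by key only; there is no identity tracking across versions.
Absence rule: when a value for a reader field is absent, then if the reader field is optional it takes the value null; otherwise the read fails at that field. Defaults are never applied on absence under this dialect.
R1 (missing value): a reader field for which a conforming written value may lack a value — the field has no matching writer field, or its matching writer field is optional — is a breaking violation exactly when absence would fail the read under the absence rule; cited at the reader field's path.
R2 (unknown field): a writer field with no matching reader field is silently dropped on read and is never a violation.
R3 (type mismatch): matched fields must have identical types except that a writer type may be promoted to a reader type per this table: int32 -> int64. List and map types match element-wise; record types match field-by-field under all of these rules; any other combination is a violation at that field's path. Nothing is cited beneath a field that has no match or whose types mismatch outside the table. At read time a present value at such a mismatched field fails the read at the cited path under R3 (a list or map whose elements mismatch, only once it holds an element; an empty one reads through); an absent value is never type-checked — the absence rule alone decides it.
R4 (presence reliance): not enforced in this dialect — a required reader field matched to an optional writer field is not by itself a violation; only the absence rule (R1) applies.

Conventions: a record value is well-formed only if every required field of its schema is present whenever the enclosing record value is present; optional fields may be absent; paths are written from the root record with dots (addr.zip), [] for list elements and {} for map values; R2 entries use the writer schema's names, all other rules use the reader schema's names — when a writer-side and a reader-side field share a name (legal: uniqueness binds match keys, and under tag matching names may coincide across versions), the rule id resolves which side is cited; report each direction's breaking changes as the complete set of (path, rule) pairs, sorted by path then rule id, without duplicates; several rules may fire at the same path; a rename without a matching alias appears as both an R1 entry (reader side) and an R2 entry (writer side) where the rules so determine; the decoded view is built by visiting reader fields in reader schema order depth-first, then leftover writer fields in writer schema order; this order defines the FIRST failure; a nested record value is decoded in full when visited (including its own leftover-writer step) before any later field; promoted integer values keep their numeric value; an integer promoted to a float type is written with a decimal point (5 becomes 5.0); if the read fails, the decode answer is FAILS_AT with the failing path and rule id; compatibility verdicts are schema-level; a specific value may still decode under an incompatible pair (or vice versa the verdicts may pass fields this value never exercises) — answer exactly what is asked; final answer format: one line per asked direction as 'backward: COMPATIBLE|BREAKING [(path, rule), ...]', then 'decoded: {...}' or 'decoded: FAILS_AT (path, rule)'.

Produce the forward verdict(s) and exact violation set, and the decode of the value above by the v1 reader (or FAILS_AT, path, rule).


forward: BREAKING [(addr.title, R1)]; decoded: FAILS_AT (addr.title, R1)

each type pair in Order: writer, then reader
forward analysis of Order with v1 as reader and v2 as writer:
  scores: map<string, string> -> map<string, string>, writer optional; from scores
  addr: Audit -> Audit, writer optional; from addr
  active: bool -> bool, writer optional; from active
  city: string -> string, writer required; from city
  street: string -> string, writer required; from street
  name: string -> string, writer optional; from name
  score: float32 -> float32, writer optional; from score
  addr.title: no writer-side match
  addr.version: int32 -> int32, writer required; from addr.version
  writer field addr.label has no reader counterpart
  writer field addr.avatar has no reader counterpart
  rule R1 violated at addr.title
  forward on Order therefore BREAKING (1)
decode walk for Order under reader schema v1:
  scores := null (not supplied -> null)
  read fails at addr.title under R1 (no fill)
  => FAILS_AT (addr.title, R1)
ruling out the remaining Order differences:
  added field avatar to record Audit: required bytes, tag 15, default 0xC0DE (in v2 it sits immediately before version) -> affects backward compatibility only, which is not asked
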